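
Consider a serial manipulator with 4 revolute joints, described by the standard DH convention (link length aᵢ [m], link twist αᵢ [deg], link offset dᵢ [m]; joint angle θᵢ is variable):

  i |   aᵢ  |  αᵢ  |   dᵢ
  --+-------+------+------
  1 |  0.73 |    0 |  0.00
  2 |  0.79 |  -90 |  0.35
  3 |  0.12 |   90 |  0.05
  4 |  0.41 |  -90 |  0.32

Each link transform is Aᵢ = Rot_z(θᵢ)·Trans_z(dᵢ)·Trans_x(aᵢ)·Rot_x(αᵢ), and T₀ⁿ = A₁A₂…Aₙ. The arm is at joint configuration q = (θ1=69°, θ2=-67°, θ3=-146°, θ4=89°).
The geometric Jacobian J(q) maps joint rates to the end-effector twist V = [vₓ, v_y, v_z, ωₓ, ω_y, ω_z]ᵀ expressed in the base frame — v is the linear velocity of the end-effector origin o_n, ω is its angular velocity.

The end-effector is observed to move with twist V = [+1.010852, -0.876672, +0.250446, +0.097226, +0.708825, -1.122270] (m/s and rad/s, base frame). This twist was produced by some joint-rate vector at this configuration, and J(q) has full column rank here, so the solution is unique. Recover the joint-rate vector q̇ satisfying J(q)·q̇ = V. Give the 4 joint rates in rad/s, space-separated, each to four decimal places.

-0.8800 -0.4230 0.7050 -0.2180

o_n = [0.7509, 1.1588, 0.1558]
J₁: ẑ×o_n = [-1.1588, 0.7509, 0.0000], ω = ẑ
J2: z=[0.0000, 0.0000, 1.0000] o=[0.2616, 0.6815, 0.0000] → [-0.4773, 0.4893, 0.0000, 0.0000, 0.0000, 1.0000]
J3: z=[-0.0349, 0.9994, 0.0000] o=[1.0511, 0.7091, 0.3500] → [-0.1941, -0.0068, 0.2844, -0.0349, 0.9994, 0.0000]
J4: z=[-0.5589, -0.0195, -0.8290] o=[0.9500, 0.7556, 0.4171] → [0.3394, 0.0190, -0.2292, -0.5589, -0.0195, -0.8290]
q̇ = J⁺·V = [-0.8800, -0.4230, 0.7050, -0.2180]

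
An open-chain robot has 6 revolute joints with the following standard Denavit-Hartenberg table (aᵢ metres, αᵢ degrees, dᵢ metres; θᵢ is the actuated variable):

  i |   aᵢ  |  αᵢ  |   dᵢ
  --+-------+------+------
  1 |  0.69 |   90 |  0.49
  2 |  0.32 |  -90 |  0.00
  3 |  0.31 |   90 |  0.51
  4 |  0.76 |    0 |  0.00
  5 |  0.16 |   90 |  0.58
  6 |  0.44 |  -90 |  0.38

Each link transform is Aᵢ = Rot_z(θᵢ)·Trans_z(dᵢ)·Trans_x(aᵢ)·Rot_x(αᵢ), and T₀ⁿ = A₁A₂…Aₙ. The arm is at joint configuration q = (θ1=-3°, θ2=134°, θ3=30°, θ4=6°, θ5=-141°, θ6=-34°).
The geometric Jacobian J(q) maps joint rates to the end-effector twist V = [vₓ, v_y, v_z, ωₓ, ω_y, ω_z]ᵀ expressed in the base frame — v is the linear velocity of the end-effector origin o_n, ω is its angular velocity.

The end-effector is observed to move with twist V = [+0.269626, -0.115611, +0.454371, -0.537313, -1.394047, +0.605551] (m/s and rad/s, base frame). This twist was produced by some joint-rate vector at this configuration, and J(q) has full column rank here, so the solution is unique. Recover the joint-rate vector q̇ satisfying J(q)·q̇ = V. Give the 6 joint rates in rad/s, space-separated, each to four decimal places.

o_n = [-0.2586, -0.0627, 0.7674]
J₁: ẑ×o_n = [0.0627, -0.2586, 0.0000], ω = ẑ
J2: z=[-0.0523, -0.9986, 0.0000] o=[0.6891, -0.0361, 0.4900] → [-0.2770, 0.0145, -0.9450, -0.0523, -0.9986, 0.0000]
J3: z=[-0.7184, 0.0376, -0.6947] o=[0.4671, -0.0245, 0.7202] → [-0.0248, 0.5380, 0.0548, -0.7184, 0.0376, -0.6947]
J4: z=[-0.3922, -0.8467, 0.3597] o=[-0.0774, 0.1593, 0.5590] → [-0.0966, 0.0165, -0.0663, -0.3922, -0.8467, 0.3597]
J5: z=[-0.3922, -0.8467, 0.3597] o=[-0.5688, 0.5635, 0.9747] → [0.4008, 0.0303, 0.5082, -0.3922, -0.8467, 0.3597]
J6: z=[-0.1016, -0.3487, -0.9317] o=[-0.6500, 0.0081, 1.1914] → [0.0819, -0.4077, 0.1437, -0.1016, -0.3487, -0.9317]
q̇ = J⁺·V = [-0.0330, -0.1170, -0.2020, 0.9380, 0.7840, 0.1300]

-0.0330 -0.1170 -0.2020 0.9380 0.7840 0.1300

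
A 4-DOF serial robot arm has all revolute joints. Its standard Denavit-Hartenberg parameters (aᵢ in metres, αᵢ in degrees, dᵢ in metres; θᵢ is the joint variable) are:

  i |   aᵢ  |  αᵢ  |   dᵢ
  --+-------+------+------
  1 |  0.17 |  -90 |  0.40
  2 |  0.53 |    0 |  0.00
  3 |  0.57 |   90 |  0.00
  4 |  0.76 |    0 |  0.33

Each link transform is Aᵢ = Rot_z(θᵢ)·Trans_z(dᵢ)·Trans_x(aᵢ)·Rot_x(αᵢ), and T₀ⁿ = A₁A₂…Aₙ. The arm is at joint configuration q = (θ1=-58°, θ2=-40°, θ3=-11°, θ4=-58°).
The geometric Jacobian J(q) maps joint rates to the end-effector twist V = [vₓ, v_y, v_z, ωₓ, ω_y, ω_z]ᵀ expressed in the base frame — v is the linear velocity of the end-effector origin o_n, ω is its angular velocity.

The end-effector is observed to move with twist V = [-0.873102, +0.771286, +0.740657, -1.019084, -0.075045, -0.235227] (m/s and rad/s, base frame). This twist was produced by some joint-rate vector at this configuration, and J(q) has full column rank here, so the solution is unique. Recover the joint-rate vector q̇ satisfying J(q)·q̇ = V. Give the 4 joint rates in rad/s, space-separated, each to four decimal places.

-0.6210 -0.2760 -0.6280 0.6130

o_n = [-0.0529, -1.1317, 1.7043]
J₁: ẑ×o_n = [1.1317, -0.0529, 0.0000], ω = ẑ
J2: z=[0.8480, 0.5299, 0.0000] o=[0.0901, -0.1442, 0.4000] → [0.6912, -1.1061, -0.7617, 0.8480, 0.5299, 0.0000]
J3: z=[0.8480, 0.5299, 0.0000] o=[0.3052, -0.4885, 0.7407] → [0.5106, -0.8172, -0.3557, 0.8480, 0.5299, 0.0000]
J4: z=[-0.4118, 0.6591, 0.6293] o=[0.4953, -0.7927, 1.1837] → [0.5565, -0.1306, 0.5009, -0.4118, 0.6591, 0.6293]
q̇ = J⁺·V = [-0.6210, -0.2760, -0.6280, 0.6130]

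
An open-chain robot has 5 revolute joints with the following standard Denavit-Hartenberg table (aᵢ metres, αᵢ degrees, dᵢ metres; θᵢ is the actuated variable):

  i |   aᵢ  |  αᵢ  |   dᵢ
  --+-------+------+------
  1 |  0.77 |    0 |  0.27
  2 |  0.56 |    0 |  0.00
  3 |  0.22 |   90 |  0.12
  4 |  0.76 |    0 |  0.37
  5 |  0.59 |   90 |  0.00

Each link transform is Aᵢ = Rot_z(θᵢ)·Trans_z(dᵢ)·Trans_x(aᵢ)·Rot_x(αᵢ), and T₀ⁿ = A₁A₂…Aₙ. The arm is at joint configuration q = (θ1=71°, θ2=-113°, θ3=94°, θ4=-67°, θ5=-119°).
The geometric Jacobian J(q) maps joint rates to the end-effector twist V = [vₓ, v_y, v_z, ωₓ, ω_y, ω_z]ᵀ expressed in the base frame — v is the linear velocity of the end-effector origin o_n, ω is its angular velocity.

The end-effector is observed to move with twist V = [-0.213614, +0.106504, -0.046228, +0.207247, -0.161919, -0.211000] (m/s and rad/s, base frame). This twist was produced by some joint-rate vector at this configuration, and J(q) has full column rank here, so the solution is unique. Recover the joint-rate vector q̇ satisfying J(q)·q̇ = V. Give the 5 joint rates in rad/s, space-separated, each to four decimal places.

o_n = [0.9154, 0.0705, -0.2479]
J₁: ẑ×o_n = [-0.0705, 0.9154, 0.0000], ω = ẑ
J2: z=[0.0000, 0.0000, 1.0000] o=[0.2507, 0.7280, 0.2700] → [0.6575, 0.6647, -0.0000, 0.0000, 0.0000, 1.0000]
J3: z=[0.0000, 0.0000, 1.0000] o=[0.6668, 0.3533, 0.2700] → [0.2828, 0.2486, -0.0000, 0.0000, 0.0000, 1.0000]
J4: z=[0.7880, -0.6157, 0.0000] o=[0.8023, 0.5267, 0.3900] → [0.3927, 0.5027, -0.2898, 0.7880, -0.6157, 0.0000]
J5: z=[0.7880, -0.6157, 0.0000] o=[1.2767, 0.5329, -0.3096] → [-0.0380, -0.0486, -0.5868, 0.7880, -0.6157, 0.0000]
q̇ = J⁺·V = [0.2880, -0.5310, 0.0320, 0.3640, -0.1010]

0.2880 -0.5310 0.0320 0.3640 -0.1010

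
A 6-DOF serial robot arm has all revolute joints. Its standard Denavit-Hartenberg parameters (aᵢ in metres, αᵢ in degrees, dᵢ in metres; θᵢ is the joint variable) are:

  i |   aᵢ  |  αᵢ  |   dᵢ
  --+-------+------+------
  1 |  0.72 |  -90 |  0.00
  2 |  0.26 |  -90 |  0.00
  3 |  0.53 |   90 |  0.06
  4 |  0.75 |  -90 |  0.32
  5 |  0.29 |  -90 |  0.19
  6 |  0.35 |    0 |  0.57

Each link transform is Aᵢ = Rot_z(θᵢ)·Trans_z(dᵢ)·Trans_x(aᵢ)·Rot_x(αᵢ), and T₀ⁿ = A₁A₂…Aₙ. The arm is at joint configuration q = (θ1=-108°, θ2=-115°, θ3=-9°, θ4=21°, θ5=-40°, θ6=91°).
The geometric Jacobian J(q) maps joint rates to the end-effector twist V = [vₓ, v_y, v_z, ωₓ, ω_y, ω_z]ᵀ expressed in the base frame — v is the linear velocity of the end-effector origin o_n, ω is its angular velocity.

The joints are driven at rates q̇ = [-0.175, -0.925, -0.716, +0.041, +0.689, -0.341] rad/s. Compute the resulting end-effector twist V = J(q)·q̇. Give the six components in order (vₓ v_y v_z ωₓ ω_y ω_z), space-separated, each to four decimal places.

o_n = [0.2721, -0.3006, 2.0310]
J₁: ẑ×o_n = [0.3006, 0.2721, -0.0000], ω = ẑ
J2: z=[0.9511, -0.3090, 0.0000] o=[-0.2225, -0.6848, 0.0000] → [-0.6276, -1.9316, 0.5182, 0.9511, -0.3090, 0.0000]
J3: z=[-0.2801, -0.8619, 0.4226] o=[-0.1885, -0.5803, 0.2356] → [-1.6657, 0.6975, 0.3188, -0.2801, -0.8619, 0.4226]
J4: z=[0.9189, -0.3681, -0.1418] o=[-0.0581, -0.4472, 0.7354] → [-0.4561, -1.2374, 0.2563, 0.9189, -0.3681, -0.1418]
J5: z=[-0.3610, -0.9296, 0.0738] o=[0.3551, -0.5525, 1.4304] → [-0.5769, 0.2107, -0.1681, -0.3610, -0.9296, 0.0738]
J6: z=[-0.6018, 0.2926, 0.7431] o=[0.4932, -0.7941, 1.6373] → [-0.2515, 0.0727, -0.2323, -0.6018, 0.2926, 0.7431]
V = J·q̇ = [1.3902, 1.3094, -0.7337, -0.6851, 0.1476, -0.6860]

1.3902 1.3094 -0.7337 -0.6851 0.1476 -0.6860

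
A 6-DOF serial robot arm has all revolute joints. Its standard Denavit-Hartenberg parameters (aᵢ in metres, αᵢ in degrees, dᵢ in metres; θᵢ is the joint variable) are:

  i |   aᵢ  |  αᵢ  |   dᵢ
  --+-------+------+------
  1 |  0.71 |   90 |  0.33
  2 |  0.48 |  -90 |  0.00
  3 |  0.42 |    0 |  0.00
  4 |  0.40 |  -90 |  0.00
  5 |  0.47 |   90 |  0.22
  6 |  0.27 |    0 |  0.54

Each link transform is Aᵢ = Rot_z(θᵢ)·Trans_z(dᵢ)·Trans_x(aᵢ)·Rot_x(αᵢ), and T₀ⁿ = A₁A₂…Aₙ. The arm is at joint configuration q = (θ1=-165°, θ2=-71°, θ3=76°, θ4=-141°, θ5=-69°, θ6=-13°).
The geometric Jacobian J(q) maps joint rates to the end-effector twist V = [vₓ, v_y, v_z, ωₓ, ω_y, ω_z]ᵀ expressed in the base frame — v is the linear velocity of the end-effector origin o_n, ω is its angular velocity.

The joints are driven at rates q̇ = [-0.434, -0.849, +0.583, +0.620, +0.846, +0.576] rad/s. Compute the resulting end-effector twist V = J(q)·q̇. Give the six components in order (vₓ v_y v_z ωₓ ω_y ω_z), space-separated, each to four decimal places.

o_n = [-1.6513, -0.7852, -0.1339]
J₁: ẑ×o_n = [0.7852, -1.6513, 0.0000], ω = ẑ
J2: z=[-0.2588, 0.9659, 0.0000] o=[-0.6858, -0.1838, 0.3300] → [-0.4481, -0.1201, 1.0882, -0.2588, 0.9659, 0.0000]
J3: z=[-0.9133, -0.2447, 0.3256] o=[-0.8368, -0.2242, -0.1238] → [0.1851, -0.2744, 0.3131, -0.9133, -0.2447, 0.3256]
J4: z=[-0.9133, -0.2447, 0.3256] o=[-0.7632, -0.6264, -0.2199] → [0.0307, -0.2106, -0.0723, -0.9133, -0.2447, 0.3256]
J5: z=[-0.1756, -0.4846, -0.8569] o=[-0.9102, -0.2905, -0.3798] → [-0.5431, 0.6782, -0.2722, -0.1756, -0.4846, -0.8569]
J6: z=[0.0158, -0.8717, 0.4897] o=[-1.4115, -0.3630, -0.4927] → [-0.1060, -0.1231, -0.2157, 0.0158, -0.8717, 0.4897]
V = J·q̇ = [-0.3539, 1.0309, -1.1407, -1.0185, -2.0265, -0.4852]

-0.3539 1.0309 -1.1407 -1.0185 -2.0265 -0.4852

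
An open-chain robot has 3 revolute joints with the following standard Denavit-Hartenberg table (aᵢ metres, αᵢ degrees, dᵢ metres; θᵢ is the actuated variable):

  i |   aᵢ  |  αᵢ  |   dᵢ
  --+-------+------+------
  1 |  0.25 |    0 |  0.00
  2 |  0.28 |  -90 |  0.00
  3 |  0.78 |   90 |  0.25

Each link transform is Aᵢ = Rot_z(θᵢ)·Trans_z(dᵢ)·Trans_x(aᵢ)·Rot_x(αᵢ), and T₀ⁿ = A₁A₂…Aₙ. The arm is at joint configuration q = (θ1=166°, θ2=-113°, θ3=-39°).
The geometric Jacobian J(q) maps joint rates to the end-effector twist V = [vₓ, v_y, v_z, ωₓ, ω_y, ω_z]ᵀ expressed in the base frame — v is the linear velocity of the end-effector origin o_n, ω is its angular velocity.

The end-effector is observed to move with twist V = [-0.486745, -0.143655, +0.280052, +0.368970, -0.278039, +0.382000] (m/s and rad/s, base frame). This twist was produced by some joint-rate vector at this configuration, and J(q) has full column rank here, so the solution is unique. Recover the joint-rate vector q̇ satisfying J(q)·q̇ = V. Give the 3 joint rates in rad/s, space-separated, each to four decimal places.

o_n = [0.0911, 0.9187, 0.4909]
J₁: ẑ×o_n = [-0.9187, 0.0911, 0.0000], ω = ẑ
J2: z=[0.0000, 0.0000, 1.0000] o=[-0.2426, 0.0605, 0.0000] → [-0.8582, 0.3337, 0.0000, 0.0000, 0.0000, 1.0000]
J3: z=[-0.7986, 0.6018, 0.0000] o=[-0.0741, 0.2841, 0.0000] → [0.2954, 0.3920, -0.6062, -0.7986, 0.6018, 0.0000]
q̇ = J⁺·V = [0.3710, 0.0110, -0.4620]

0.3710 0.0110 -0.4620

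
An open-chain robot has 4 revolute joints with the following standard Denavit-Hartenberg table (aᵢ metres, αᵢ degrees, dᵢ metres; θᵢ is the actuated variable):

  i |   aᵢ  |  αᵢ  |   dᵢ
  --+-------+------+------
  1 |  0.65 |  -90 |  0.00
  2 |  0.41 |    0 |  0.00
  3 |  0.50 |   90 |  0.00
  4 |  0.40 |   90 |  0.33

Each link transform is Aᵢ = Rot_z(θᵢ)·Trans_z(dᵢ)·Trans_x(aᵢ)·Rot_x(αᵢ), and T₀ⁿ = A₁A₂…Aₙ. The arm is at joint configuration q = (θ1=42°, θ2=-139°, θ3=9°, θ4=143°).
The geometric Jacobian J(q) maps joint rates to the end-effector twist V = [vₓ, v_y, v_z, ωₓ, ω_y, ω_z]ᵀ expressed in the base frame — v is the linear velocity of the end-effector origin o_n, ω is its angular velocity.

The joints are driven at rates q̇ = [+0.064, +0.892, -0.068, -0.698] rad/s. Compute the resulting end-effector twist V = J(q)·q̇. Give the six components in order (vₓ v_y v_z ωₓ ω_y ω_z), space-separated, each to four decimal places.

o_n = [-0.1821, 0.1600, 0.1952]
J₁: ẑ×o_n = [-0.1600, -0.1821, 0.0000], ω = ẑ
J2: z=[-0.6691, 0.7431, 0.0000] o=[0.4830, 0.4349, 0.0000] → [0.1450, 0.1306, 0.6783, -0.6691, 0.7431, 0.0000]
J3: z=[-0.6691, 0.7431, 0.0000] o=[0.2531, 0.2279, 0.2690] → [-0.0549, -0.0494, 0.3688, -0.6691, 0.7431, 0.0000]
J4: z=[-0.5693, -0.5126, -0.6428] o=[0.0143, 0.0128, 0.6520] → [0.3287, -0.1339, -0.1844, -0.5693, -0.5126, -0.6428]
V = J·q̇ = [-0.1066, 0.2016, 0.7087, -0.1540, 0.9701, 0.5127]

-0.1066 0.2016 0.7087 -0.1540 0.9701 0.5127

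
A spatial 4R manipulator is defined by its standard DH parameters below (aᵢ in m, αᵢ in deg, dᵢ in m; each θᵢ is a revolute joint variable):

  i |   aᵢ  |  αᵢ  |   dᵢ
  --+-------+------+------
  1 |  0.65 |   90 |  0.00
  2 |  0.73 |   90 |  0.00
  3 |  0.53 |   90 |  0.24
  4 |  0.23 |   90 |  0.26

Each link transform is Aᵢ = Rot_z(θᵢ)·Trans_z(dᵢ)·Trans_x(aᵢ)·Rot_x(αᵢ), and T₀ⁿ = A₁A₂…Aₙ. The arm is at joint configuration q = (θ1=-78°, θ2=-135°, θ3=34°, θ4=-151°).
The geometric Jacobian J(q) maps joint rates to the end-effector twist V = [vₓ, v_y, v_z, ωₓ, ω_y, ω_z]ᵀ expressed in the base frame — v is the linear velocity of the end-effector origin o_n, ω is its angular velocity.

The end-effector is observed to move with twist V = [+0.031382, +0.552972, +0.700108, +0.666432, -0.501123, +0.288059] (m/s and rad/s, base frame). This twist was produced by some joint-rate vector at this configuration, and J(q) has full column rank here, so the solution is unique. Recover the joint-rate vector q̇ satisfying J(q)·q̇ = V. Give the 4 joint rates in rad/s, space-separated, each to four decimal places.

o_n = [-0.0215, 0.2537, -0.7209]
J₁: ẑ×o_n = [-0.2537, -0.0215, 0.0000], ω = ẑ
J2: z=[-0.9781, -0.2079, 0.0000] o=[0.1351, -0.6358, 0.0000] → [0.1499, -0.7052, -0.9026, -0.9781, -0.2079, 0.0000]
J3: z=[-0.1470, 0.6917, 0.7071] o=[0.0278, -0.1309, -0.5162] → [-0.4135, -0.0650, -0.0224, -0.1470, 0.6917, 0.7071]
J4: z=[0.7287, 0.5591, -0.3954] o=[-0.3620, 0.2774, -0.6572] → [-0.0450, -0.0882, -0.2076, 0.7287, 0.5591, -0.3954]
q̇ = J⁺·V = [0.7610, -0.7110, -0.7790, -0.1970]

0.7610 -0.7110 -0.7790 -0.1970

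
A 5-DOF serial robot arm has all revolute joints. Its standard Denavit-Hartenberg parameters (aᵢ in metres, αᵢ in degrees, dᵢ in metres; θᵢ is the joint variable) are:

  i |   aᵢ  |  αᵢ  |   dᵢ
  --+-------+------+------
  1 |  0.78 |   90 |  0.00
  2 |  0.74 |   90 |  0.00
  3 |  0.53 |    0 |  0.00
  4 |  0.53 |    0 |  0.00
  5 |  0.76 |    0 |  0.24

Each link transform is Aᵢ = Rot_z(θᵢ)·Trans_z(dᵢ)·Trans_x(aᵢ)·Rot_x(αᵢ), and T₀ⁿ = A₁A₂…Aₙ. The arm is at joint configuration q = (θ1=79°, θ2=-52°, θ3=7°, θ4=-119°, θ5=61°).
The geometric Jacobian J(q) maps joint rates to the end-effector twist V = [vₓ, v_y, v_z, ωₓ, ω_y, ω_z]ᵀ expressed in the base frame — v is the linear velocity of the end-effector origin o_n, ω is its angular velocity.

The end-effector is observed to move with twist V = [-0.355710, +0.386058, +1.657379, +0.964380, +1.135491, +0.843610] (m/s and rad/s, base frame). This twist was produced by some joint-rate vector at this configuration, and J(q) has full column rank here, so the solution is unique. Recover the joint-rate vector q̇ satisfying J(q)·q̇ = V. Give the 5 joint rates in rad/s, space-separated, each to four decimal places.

-0.1710 0.7300 -0.1390 -0.7410 -0.7680

o_n = [-0.7044, 1.7084, -1.3659]
J₁: ẑ×o_n = [-1.7084, -0.7044, 0.0000], ω = ẑ
J2: z=[0.9816, -0.1908, 0.0000] o=[0.1488, 0.7657, 0.0000] → [0.2606, 1.3408, 0.7626, 0.9816, -0.1908, 0.0000]
J3: z=[-0.1504, -0.7735, -0.6157] o=[0.2358, 1.2129, -0.5831] → [0.9105, 0.4611, -0.8018, -0.1504, -0.7735, -0.6157]
J4: z=[-0.1504, -0.7735, -0.6157] o=[0.3610, 1.5185, -0.9977] → [0.4017, 0.6006, -0.8527, -0.1504, -0.7735, -0.6157]
J5: z=[-0.1504, -0.7735, -0.6157] o=[-0.1447, 1.4923, -0.8412] → [0.5389, 0.2657, -0.4654, -0.1504, -0.7735, -0.6157]
q̇ = J⁺·V = [-0.1710, 0.7300, -0.1390, -0.7410, -0.7680]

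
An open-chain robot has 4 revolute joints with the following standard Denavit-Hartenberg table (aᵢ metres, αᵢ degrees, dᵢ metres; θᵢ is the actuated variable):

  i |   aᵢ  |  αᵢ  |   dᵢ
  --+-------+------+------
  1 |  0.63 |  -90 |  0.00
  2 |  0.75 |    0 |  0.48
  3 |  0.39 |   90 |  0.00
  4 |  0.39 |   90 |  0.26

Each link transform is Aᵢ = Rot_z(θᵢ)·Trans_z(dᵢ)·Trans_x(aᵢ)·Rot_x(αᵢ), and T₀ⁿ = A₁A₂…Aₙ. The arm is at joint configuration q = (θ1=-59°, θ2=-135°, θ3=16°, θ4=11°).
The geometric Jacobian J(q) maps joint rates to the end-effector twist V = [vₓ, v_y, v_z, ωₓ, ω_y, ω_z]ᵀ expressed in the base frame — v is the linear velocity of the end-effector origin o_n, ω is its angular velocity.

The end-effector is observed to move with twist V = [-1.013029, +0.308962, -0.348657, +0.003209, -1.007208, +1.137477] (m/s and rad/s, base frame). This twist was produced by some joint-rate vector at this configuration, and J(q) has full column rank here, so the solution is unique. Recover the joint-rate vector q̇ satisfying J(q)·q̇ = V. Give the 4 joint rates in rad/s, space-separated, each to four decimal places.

0.6580 -0.1930 -0.3230 -0.9890

o_n = [0.2165, 0.7162, 1.0802]
J₁: ẑ×o_n = [-0.7162, 0.2165, 0.0000], ω = ẑ
J2: z=[0.8572, 0.5150, 0.0000] o=[0.3245, -0.5400, 0.0000] → [0.5564, -0.9259, 1.1324, 0.8572, 0.5150, 0.0000]
J3: z=[0.8572, 0.5150, 0.0000] o=[0.4628, 0.1618, 0.5303] → [0.2832, -0.4713, 0.6021, 0.8572, 0.5150, 0.0000]
J4: z=[-0.4505, 0.7497, -0.4848] o=[0.3654, 0.3239, 0.8714] → [0.3467, 0.1663, -0.0651, -0.4505, 0.7497, -0.4848]
q̇ = J⁺·V = [0.6580, -0.1930, -0.3230, -0.9890]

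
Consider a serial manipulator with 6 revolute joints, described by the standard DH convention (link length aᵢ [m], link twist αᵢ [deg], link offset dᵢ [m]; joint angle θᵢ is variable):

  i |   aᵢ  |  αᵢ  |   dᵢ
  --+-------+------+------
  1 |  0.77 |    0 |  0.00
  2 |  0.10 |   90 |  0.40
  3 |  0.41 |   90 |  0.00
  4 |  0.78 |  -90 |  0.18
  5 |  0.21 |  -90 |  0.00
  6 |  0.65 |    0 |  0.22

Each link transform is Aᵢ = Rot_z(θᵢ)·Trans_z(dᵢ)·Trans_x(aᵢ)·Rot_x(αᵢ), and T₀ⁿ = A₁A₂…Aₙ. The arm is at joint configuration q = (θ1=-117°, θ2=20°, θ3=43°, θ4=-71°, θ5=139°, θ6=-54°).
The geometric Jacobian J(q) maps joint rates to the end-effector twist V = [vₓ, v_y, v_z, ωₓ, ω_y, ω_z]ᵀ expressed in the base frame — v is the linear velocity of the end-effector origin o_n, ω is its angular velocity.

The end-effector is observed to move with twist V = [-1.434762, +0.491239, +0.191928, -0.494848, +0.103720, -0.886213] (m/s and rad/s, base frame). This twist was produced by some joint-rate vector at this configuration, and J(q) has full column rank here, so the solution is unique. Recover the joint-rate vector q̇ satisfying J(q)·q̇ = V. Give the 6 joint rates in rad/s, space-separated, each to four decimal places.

-0.7070 -0.7250 0.4960 -0.3090 0.3250 -0.1580

o_n = [-0.4373, -1.4607, 1.0916]
J₁: ẑ×o_n = [1.4607, -0.4373, 0.0000], ω = ẑ
J2: z=[0.0000, 0.0000, 1.0000] o=[-0.3496, -0.6861, 0.0000] → [0.7746, -0.0877, 0.0000, 0.0000, 0.0000, 1.0000]
J3: z=[-0.9925, 0.1219, 0.0000] o=[-0.3618, -0.7853, 0.4000] → [0.0843, 0.6865, 0.6795, -0.9925, 0.1219, 0.0000]
J4: z=[-0.0831, -0.6769, -0.7314] o=[-0.3983, -1.0829, 0.6796] → [-0.5552, 0.0628, 0.0050, -0.0831, -0.6769, -0.7314]
J5: z=[-0.4074, -0.6467, 0.6448] o=[0.2961, -1.4790, 0.7212] → [-0.2514, -0.3220, -0.4817, -0.4074, -0.6467, 0.6448]
J6: z=[-0.6594, -0.2802, -0.6976] o=[0.1634, -1.3300, 0.7867] → [-0.1766, 0.6201, -0.0822, -0.6594, -0.2802, -0.6976]
q̇ = J⁺·V = [-0.7070, -0.7250, 0.4960, -0.3090, 0.3250, -0.1580]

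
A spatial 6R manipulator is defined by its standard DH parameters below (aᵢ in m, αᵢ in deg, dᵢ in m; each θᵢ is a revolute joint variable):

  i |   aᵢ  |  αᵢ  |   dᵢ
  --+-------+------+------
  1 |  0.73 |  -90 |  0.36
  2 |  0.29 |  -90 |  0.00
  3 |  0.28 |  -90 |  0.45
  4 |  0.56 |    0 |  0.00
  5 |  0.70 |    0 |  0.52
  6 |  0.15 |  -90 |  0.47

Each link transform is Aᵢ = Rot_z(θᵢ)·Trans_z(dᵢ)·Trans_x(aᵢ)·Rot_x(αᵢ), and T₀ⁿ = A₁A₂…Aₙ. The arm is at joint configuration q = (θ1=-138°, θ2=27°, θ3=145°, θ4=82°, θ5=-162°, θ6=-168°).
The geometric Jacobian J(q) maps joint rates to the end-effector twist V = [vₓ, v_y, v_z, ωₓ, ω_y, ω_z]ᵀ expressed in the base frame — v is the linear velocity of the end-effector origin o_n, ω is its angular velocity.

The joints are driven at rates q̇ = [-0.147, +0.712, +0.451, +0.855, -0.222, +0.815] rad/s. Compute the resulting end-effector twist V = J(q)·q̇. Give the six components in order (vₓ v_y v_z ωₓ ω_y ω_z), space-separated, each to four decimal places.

o_n = [0.4016, -0.4029, 0.2464]
J₁: ẑ×o_n = [0.4029, 0.4016, -0.0000], ω = ẑ
J2: z=[0.6691, -0.7431, 0.0000] o=[-0.5425, -0.4885, 0.3600] → [0.0844, 0.0760, 0.7589, 0.6691, -0.7431, 0.0000]
J3: z=[0.3374, 0.3038, -0.8910] o=[-0.7345, -0.6614, 0.2283] → [0.2358, -1.0184, -0.2579, 0.3374, 0.3038, -0.8910]
J4: z=[0.9279, -0.2668, 0.2604] o=[-0.5383, -0.2686, -0.0685] → [-0.0490, -0.0474, 0.1261, 0.9279, -0.2668, 0.2604]
J5: z=[0.9279, -0.2668, 0.2604] o=[-0.7130, -0.3657, 0.4546] → [0.0652, 0.4835, 0.2629, 0.9279, -0.2668, 0.2604]
J6: z=[0.9279, -0.2668, 0.2604] o=[0.0213, -0.1839, 0.0210] → [-0.0031, -0.1101, -0.1018, 0.9279, -0.2668, 0.2604]
V = J·q̇ = [0.0483, -0.7019, 0.3905, 1.9722, -0.7784, -0.1718]

0.0483 -0.7019 0.3905 1.9722 -0.7784 -0.1718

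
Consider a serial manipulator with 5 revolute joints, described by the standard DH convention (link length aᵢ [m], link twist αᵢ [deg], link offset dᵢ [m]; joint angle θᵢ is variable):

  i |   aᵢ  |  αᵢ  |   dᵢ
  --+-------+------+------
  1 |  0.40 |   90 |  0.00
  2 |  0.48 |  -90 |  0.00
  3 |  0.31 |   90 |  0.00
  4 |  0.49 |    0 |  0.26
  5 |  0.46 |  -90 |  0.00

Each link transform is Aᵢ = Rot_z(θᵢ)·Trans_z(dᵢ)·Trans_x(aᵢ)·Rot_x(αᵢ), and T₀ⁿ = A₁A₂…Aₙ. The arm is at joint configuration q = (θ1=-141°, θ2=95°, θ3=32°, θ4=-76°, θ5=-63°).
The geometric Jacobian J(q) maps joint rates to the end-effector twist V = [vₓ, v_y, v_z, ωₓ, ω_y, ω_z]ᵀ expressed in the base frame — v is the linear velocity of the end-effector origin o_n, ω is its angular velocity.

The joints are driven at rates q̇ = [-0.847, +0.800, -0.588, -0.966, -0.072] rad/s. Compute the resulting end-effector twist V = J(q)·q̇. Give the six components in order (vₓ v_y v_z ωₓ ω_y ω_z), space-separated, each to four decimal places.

o_n = [-0.9777, -0.5635, 0.7519]
J₁: ẑ×o_n = [0.5635, -0.9777, 0.0000], ω = ẑ
J2: z=[-0.6293, 0.7771, 0.0000] o=[-0.3109, -0.2517, 0.0000] → [0.5843, 0.4732, 0.7144, -0.6293, 0.7771, 0.0000]
J3: z=[0.7742, 0.6269, -0.0872] o=[-0.2783, -0.2254, 0.4782] → [0.1422, -0.1510, 0.1767, 0.7742, 0.6269, -0.0872]
J4: z=[-0.4978, 0.6881, 0.5279] o=[-0.1572, -0.3386, 0.7401] → [0.1268, -0.4273, 0.6765, -0.4978, 0.6881, 0.5279]
J5: z=[-0.4978, 0.6881, 0.5279] o=[-0.6083, -0.5011, 1.0189] → [-0.1508, -0.3279, 0.2852, -0.4978, 0.6881, 0.5279]
V = J·q̇ = [-0.2051, 1.7318, -0.2064, -0.4420, -0.4612, -1.3437]

-0.2051 1.7318 -0.2064 -0.4420 -0.4612 -1.3437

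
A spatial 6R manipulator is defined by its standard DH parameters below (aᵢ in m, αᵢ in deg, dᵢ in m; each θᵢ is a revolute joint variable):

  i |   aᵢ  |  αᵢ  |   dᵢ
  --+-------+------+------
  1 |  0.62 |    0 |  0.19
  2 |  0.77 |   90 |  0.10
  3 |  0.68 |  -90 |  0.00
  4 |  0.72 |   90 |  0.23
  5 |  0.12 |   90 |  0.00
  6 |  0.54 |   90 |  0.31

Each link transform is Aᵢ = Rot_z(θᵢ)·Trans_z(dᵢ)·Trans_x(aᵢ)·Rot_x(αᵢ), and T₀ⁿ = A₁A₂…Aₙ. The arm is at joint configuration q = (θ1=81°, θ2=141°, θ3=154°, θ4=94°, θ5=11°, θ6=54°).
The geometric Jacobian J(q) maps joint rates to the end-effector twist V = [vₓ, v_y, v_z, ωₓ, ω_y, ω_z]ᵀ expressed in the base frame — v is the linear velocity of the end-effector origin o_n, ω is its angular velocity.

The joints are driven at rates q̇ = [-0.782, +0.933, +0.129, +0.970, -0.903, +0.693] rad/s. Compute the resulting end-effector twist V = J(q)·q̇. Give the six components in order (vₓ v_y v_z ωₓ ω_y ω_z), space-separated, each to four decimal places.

-0.2429 -0.5058 -0.0859 -0.5537 -0.4177 -0.5083

o_n = [1.0438, -0.1984, 0.7340]
J₁: ẑ×o_n = [0.1984, 1.0438, -0.0000], ω = ẑ
J2: z=[0.0000, 0.0000, 1.0000] o=[0.0970, 0.6124, 0.1900] → [0.8108, 0.9468, -0.0000, 0.0000, 0.0000, 1.0000]
J3: z=[-0.6691, 0.7431, 0.0000] o=[-0.4752, 0.0971, 0.2900] → [0.3299, 0.2971, -0.9311, -0.6691, 0.7431, 0.0000]
J4: z=[0.3258, 0.2933, -0.8988] o=[-0.0210, 0.5061, 0.5881] → [-0.5904, -1.0046, -0.5418, 0.3258, 0.2933, -0.8988]
J5: z=[0.7130, 0.5481, 0.4373] o=[0.5009, 0.0096, 0.3594] → [0.2963, -0.0297, -0.4458, 0.7130, 0.5481, 0.4373]
J6: z=[-0.2013, -0.4374, 0.8764] o=[0.5815, -0.0760, 0.3352] → [-0.0671, 0.4854, 0.2268, -0.2013, -0.4374, 0.8764]
V = J·q̇ = [-0.2429, -0.5058, -0.0859, -0.5537, -0.4177, -0.5083]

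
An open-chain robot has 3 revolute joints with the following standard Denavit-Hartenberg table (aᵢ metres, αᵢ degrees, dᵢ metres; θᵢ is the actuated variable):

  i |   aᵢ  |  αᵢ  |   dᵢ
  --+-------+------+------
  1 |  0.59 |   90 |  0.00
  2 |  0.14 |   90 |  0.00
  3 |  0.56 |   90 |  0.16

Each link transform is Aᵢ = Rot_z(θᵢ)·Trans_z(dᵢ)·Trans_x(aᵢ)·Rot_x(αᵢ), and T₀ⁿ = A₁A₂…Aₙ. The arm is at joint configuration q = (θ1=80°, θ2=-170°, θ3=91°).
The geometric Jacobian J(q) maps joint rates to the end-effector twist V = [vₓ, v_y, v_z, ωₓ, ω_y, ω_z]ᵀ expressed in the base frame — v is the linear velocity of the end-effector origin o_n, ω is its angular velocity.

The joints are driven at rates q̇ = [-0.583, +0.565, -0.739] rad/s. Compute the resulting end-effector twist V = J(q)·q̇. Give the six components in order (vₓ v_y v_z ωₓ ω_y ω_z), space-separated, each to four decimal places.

o_n = [0.6268, 0.3301, 0.1350]
J₁: ẑ×o_n = [-0.3301, 0.6268, 0.0000], ω = ẑ
J2: z=[0.9848, -0.1736, 0.0000] o=[0.1025, 0.5810, 0.0000] → [-0.0234, -0.1329, -0.1560, 0.9848, -0.1736, 0.0000]
J3: z=[-0.0302, -0.1710, 0.9848] o=[0.0785, 0.4453, -0.0243] → [0.0861, 0.5447, 0.0972, -0.0302, -0.1710, 0.9848]
V = J·q̇ = [0.1156, -0.8431, -0.1600, 0.5787, 0.0283, -1.3108]

0.1156 -0.8431 -0.1600 0.5787 0.0283 -1.3108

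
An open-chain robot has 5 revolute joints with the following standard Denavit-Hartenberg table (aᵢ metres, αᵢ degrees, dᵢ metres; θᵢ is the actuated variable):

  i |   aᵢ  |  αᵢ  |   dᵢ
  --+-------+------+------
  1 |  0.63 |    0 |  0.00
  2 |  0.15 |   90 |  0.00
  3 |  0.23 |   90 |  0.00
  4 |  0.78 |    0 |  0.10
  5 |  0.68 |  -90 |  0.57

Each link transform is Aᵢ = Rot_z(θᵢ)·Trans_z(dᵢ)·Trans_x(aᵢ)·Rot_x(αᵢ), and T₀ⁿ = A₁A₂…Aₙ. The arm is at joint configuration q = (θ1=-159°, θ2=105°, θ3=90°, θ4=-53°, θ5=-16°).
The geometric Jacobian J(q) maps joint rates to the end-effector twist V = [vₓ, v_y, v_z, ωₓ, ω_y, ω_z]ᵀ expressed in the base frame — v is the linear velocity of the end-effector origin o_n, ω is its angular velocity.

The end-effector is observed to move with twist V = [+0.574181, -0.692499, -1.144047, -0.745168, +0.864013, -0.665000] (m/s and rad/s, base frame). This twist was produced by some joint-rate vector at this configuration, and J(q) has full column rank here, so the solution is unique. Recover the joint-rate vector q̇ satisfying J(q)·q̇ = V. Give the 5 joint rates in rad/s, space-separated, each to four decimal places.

0.2480 -0.9130 0.0950 -0.7800 -0.3570

o_n = [0.9114, -0.1499, 0.9431]
J₁: ẑ×o_n = [0.1499, 0.9114, -0.0000], ω = ẑ
J2: z=[0.0000, 0.0000, 1.0000] o=[-0.5882, -0.2258, 0.0000] → [-0.0759, 1.4995, 0.0000, 0.0000, 0.0000, 1.0000]
J3: z=[-0.8090, -0.5878, 0.0000] o=[-0.5000, -0.3471, 0.0000] → [-0.5543, 0.7630, 0.6700, -0.8090, -0.5878, 0.0000]
J4: z=[0.5878, -0.8090, -0.0000] o=[-0.5000, -0.3471, 0.2300] → [-0.5769, -0.4192, 1.2578, 0.5878, -0.8090, -0.0000]
J5: z=[0.5878, -0.8090, -0.0000] o=[0.0628, -0.0619, 0.6994] → [-0.1971, -0.1432, 0.6348, 0.5878, -0.8090, -0.0000]
q̇ = J⁺·V = [0.2480, -0.9130, 0.0950, -0.7800, -0.3570]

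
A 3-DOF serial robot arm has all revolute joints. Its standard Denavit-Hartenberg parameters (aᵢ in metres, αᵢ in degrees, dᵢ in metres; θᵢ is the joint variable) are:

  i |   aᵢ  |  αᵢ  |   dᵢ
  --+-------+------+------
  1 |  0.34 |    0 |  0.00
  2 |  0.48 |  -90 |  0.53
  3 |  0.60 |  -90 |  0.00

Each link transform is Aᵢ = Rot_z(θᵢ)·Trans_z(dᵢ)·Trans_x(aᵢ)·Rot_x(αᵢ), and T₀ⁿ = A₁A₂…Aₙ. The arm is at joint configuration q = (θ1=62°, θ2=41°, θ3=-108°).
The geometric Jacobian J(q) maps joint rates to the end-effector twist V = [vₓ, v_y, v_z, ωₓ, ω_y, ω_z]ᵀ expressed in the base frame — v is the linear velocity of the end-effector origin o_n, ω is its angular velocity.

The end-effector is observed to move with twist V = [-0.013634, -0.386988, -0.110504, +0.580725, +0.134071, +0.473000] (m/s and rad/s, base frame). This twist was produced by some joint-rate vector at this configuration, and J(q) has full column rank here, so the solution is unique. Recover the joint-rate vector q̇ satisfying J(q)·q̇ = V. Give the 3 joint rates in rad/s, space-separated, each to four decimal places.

o_n = [0.0934, 0.5872, 1.1006]
J₁: ẑ×o_n = [-0.5872, 0.0934, 0.0000], ω = ẑ
J2: z=[0.0000, 0.0000, 1.0000] o=[0.1596, 0.3002, 0.0000] → [-0.2870, -0.0663, 0.0000, 0.0000, 0.0000, 1.0000]
J3: z=[-0.9744, -0.2250, 0.0000] o=[0.0516, 0.7679, 0.5300] → [-0.1284, 0.5560, 0.1854, -0.9744, -0.2250, 0.0000]
q̇ = J⁺·V = [-0.1520, 0.6250, -0.5960]

-0.1520 0.6250 -0.5960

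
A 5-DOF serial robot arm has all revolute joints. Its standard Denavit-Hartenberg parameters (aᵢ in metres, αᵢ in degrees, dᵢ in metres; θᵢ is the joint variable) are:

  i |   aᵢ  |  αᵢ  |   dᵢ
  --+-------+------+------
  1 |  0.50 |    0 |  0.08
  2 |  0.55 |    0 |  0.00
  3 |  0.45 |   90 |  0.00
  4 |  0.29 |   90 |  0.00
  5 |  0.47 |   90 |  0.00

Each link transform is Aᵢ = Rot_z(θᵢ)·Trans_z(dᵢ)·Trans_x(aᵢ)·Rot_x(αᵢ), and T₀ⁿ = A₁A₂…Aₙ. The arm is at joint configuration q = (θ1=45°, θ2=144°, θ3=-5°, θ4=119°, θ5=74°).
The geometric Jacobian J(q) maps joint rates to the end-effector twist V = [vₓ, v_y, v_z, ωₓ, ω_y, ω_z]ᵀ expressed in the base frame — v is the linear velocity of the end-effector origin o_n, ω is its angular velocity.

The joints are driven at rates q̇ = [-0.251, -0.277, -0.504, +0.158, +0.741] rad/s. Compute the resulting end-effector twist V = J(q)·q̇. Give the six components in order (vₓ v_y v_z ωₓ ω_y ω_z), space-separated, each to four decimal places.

o_n = [-0.4672, 0.7010, 0.4469]
J₁: ẑ×o_n = [-0.7010, -0.4672, 0.0000], ω = ẑ
J2: z=[0.0000, 0.0000, 1.0000] o=[0.3536, 0.3536, 0.0800] → [-0.3475, -0.8207, 0.0000, 0.0000, 0.0000, 1.0000]
J3: z=[0.0000, 0.0000, 1.0000] o=[-0.1897, 0.2675, 0.0800] → [-0.4335, -0.2775, 0.0000, 0.0000, 0.0000, 1.0000]
J4: z=[-0.0698, 0.9976, 0.0000] o=[-0.6386, 0.2361, 0.0800] → [0.3661, 0.0256, -0.2034, -0.0698, 0.9976, 0.0000]
J5: z=[-0.8725, -0.0610, 0.4848] o=[-0.4983, 0.2459, 0.3336] → [-0.2275, 0.1140, -0.3951, -0.8725, -0.0610, 0.4848]
V = J·q̇ = [0.3799, 0.5730, -0.3249, -0.6575, 0.1124, -0.6728]

0.3799 0.5730 -0.3249 -0.6575 0.1124 -0.6728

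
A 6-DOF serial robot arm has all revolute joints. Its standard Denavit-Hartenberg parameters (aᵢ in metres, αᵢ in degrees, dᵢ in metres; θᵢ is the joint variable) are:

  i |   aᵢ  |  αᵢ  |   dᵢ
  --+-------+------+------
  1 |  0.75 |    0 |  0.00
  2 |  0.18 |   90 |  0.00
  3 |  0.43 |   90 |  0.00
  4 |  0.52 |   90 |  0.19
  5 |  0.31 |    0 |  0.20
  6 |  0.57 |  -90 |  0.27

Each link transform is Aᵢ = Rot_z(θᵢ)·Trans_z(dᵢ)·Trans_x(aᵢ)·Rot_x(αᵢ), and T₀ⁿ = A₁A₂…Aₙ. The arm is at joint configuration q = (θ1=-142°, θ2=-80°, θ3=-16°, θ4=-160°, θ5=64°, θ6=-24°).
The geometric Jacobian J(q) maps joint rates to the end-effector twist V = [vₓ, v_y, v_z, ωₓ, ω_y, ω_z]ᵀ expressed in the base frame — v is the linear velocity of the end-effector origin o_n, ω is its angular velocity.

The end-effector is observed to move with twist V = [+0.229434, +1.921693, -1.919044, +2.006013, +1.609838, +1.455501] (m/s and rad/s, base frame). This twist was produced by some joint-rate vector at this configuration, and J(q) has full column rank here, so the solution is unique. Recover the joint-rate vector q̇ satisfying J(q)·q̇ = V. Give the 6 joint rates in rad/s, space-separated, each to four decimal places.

0.0440 0.6240 0.8500 -0.6430 0.8270 0.9700

o_n = [0.0328, -0.9320, -0.5939]
J₁: ẑ×o_n = [0.9320, 0.0328, -0.0000], ω = ẑ
J2: z=[0.0000, 0.0000, 1.0000] o=[-0.5910, -0.4617, 0.0000] → [0.4702, 0.6238, -0.0000, 0.0000, 0.0000, 1.0000]
J3: z=[0.6691, 0.7431, 0.0000] o=[-0.7248, -0.3413, 0.0000] → [-0.4414, 0.3974, -0.9582, 0.6691, 0.7431, 0.0000]
J4: z=[0.2048, -0.1844, -0.9613] o=[-1.0319, -0.0647, -0.1185] → [-0.7460, -0.9261, 0.0187, 0.2048, -0.1844, -0.9613]
J5: z=[0.8731, 0.4783, 0.0943] o=[-0.7630, -0.5462, -0.1665] → [-0.1681, 0.4482, -0.7174, 0.8731, 0.4783, 0.0943]
J6: z=[0.8731, 0.4783, 0.0943] o=[-0.4712, -0.6186, -0.3803] → [-0.0727, 0.2340, -0.5146, 0.8731, 0.4783, 0.0943]
q̇ = J⁺·V = [0.0440, 0.6240, 0.8500, -0.6430, 0.8270, 0.9700]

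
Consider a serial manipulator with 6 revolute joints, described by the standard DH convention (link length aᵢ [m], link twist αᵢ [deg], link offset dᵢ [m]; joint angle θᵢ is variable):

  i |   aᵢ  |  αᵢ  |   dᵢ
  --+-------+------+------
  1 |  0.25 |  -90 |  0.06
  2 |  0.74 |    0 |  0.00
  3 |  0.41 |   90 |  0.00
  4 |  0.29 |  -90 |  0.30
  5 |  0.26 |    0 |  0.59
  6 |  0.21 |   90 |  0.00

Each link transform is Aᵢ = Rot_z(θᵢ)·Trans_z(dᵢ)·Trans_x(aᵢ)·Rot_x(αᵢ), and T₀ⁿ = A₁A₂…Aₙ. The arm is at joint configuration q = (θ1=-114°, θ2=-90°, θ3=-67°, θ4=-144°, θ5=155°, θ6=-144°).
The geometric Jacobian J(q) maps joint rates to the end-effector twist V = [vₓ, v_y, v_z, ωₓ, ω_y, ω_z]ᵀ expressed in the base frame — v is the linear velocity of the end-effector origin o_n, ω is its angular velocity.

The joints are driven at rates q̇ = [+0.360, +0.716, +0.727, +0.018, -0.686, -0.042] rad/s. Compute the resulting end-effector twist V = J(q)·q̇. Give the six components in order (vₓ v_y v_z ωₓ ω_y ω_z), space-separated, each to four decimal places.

o_n = [-0.4493, 0.5408, 0.8752]
J₁: ẑ×o_n = [-0.5408, -0.4493, 0.0000], ω = ẑ
J2: z=[0.9135, -0.4067, 0.0000] o=[-0.1017, -0.2284, 0.0600] → [-0.3316, -0.7448, 0.5613, 0.9135, -0.4067, 0.0000]
J3: z=[0.9135, -0.4067, 0.0000] o=[-0.1017, -0.2284, 0.8000] → [-0.0306, -0.0687, 0.5613, 0.9135, -0.4067, 0.0000]
J4: z=[0.1589, 0.3570, -0.9205] o=[0.0518, 0.1164, 0.9602] → [0.3603, 0.4748, 0.2463, 0.1589, 0.3570, -0.9205]
J5: z=[-0.5190, 0.8233, 0.2297] o=[-0.1441, 0.0955, 0.5924] → [0.1306, 0.0767, 0.0202, -0.5190, 0.8233, 0.2297]
J6: z=[-0.5190, 0.8233, 0.2297] o=[-0.2698, 0.6460, 0.9035] → [0.0009, -0.0559, 0.2024, -0.5190, 0.8233, 0.2297]
V = J·q̇ = [-0.5375, -0.7867, 0.7919, 1.6989, -1.1799, 0.1762]

-0.5375 -0.7867 0.7919 1.6989 -1.1799 0.1762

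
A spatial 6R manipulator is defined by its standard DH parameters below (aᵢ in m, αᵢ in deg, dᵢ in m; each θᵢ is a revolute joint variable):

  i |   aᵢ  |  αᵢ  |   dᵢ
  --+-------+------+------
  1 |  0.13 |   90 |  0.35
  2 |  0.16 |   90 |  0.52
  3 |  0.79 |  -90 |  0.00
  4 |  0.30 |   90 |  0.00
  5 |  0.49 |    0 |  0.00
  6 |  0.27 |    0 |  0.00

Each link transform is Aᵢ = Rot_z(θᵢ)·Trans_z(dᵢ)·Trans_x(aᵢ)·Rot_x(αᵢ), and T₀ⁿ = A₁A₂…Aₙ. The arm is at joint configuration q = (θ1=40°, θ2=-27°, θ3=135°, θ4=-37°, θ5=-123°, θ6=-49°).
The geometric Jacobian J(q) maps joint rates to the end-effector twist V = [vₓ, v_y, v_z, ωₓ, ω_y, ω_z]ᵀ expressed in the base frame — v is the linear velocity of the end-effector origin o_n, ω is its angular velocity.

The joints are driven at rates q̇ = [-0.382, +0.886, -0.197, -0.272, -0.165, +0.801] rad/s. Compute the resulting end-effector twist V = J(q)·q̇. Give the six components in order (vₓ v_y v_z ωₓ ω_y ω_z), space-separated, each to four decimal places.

o_n = [0.9955, -0.8141, 0.4525]
J₁: ẑ×o_n = [0.8141, 0.9955, -0.0000], ω = ẑ
J2: z=[0.6428, -0.7660, 0.0000] o=[0.0996, 0.0836, 0.3500] → [-0.0785, -0.0659, 0.1093, 0.6428, -0.7660, 0.0000]
J3: z=[-0.3478, -0.2918, -0.8910] o=[0.5430, -0.2231, 0.2774] → [-0.5776, -0.3422, 0.3375, -0.3478, -0.2918, -0.8910]
J4: z=[-0.9372, 0.1367, 0.3210] o=[0.5208, -0.9710, 0.5310] → [-0.0611, 0.0789, -0.2119, -0.9372, 0.1367, 0.3210]
J5: z=[-0.2608, 0.3367, -0.9048] o=[0.4513, -1.2505, 0.4470] → [0.3967, -0.4909, -0.2970, -0.2608, 0.3367, -0.9048]
J6: z=[-0.2608, 0.3367, -0.9048] o=[0.8983, -1.0580, 0.3898] → [0.2419, -0.0716, -0.0963, -0.2608, 0.3367, -0.9048]
V = J·q̇ = [-0.1219, -0.3690, 0.0598, 0.7270, -0.4443, -0.8692]

-0.1219 -0.3690 0.0598 0.7270 -0.4443 -0.8692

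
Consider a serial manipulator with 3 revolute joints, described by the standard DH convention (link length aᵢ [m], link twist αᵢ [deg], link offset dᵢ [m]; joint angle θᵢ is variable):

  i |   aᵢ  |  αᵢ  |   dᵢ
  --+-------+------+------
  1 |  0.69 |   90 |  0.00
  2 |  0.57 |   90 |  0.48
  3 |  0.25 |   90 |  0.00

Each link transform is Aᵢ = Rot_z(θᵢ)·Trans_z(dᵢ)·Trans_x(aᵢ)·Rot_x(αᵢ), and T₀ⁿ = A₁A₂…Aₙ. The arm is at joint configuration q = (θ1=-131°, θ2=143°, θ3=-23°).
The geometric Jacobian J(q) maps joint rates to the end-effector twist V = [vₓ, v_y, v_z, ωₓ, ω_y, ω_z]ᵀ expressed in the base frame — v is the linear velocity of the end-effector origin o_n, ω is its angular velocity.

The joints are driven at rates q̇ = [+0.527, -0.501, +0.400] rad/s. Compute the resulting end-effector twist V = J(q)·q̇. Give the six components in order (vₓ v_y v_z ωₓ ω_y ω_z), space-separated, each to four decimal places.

o_n = [-0.3220, 0.2123, 0.4815]
J₁: ẑ×o_n = [-0.2123, -0.3220, 0.0000], ω = ẑ
J2: z=[-0.7547, 0.6561, 0.0000] o=[-0.4527, -0.5207, 0.0000] → [0.3159, 0.3634, -0.6390, -0.7547, 0.6561, 0.0000]
J3: z=[-0.3948, -0.4542, 0.7986] o=[-0.5163, 0.1377, 0.3430] → [-0.1225, 0.2099, 0.0588, -0.3948, -0.4542, 0.7986]
V = J·q̇ = [-0.3192, -0.2678, 0.3437, 0.2202, -0.5104, 0.8465]

-0.3192 -0.2678 0.3437 0.2202 -0.5104 0.8465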